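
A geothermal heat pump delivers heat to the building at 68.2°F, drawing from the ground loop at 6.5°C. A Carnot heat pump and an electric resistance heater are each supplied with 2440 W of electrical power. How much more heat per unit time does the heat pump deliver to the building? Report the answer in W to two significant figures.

In absolute terms T_C = 279.65 K and T_H = 293.26 K, so ΔT = 13.61 K.
COP_Carnot = T_H/ΔT = 293.26/13.61 = 21.55.
The heat pump delivers Q̇_H = COP × Ẇ = 52570 W; the resistance heater delivers Ẇ = 2440 W.
Extra = (COP − 1)·Ẇ = 50130 W.

50000 W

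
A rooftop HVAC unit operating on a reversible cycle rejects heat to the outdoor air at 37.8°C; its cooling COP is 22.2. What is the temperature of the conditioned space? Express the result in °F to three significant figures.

75.9 °F

For a Carnot refrigerator COP_R = T_C/(T_H − T_C), so T_C = COP·T_H/(1 + COP).
With T_H = 310.95 K, T_C = 22.2 × 310.95/23.20 = 297.55 K.
Converting, 297.55 K = 75.91°F.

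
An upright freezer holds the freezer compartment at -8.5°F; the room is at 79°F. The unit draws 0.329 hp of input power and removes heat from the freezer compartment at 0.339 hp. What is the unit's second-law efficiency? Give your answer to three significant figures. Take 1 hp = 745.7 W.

0.200

COP_actual = Q̇_C/Ẇ = 0.3390/0.3290 = 1.030.
In absolute terms T_C = 250.65 K and T_H = 299.26 K, so ΔT = 48.61 K.
COP_Carnot = T_C/ΔT = 250.65/48.61 = 5.156.
η_II = COP_actual/COP_Carnot = 1.030/5.156 = 0.1998.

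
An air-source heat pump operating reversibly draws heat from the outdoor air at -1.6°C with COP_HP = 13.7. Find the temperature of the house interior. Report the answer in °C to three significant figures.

COP_HP = T_H/(T_H − T_C) rearranges to T_H = COP·T_C/(COP − 1).
With T_C = 271.55 K, T_H = 13.7 × 271.55/12.70 = 292.93 K.
Converting, 292.93 K = 19.78°C.

19.8 °C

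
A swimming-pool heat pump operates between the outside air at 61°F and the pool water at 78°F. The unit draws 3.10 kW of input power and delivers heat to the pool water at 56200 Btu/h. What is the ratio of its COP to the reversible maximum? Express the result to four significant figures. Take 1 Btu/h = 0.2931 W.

0.1680

Converting, Q̇_H = 56200 Btu/h = 16.47 kW, so COP_actual = Q̇_H/Ẇ = 16.47/3.100 = 5.314.
In absolute terms T_C = 289.26 K and T_H = 298.71 K, so ΔT = 9.444 K.
COP_Carnot = T_H/ΔT = 298.71/9.444 = 31.63.
η_II = COP_actual/COP_Carnot = 5.314/31.63 = 0.1680.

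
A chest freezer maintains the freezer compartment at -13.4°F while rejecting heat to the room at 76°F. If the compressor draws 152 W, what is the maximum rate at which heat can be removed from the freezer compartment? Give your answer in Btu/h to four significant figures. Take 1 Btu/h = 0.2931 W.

2589 Btu/h

In absolute terms T_C = 247.93 K and T_H = 297.59 K, so ΔT = 49.67 K.
COP_Carnot = T_C/ΔT = 247.93/49.67 = 4.992.
Q̇_max = COP_Carnot × Ẇ = 4.992 × 152.0 W = 758.8 W = 2589 Btu/h.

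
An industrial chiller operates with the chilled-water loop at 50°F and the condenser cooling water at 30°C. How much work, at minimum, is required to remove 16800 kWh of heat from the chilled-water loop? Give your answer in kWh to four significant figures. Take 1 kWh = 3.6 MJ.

In absolute terms T_C = 283.15 K and T_H = 303.15 K, so ΔT = 20.00 K.
The reversible limit is COP_R = T_C/ΔT = 14.16, so W_min = Q_C/COP = Q_C·ΔT/T_C.
W_min = 16800 × 20.00/283.15 = 1187 kWh.

1187 kWh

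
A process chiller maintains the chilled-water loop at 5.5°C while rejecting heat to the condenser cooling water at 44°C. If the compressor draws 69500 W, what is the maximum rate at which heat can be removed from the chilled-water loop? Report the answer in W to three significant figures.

In absolute terms T_C = 278.65 K and T_H = 317.15 K, so ΔT = 38.50 K.
COP_Carnot = T_C/ΔT = 278.65/38.50 = 7.238.
Q̇_max = COP_Carnot × Ẇ = 7.238 × 69500 W = 503000 W.

503000 W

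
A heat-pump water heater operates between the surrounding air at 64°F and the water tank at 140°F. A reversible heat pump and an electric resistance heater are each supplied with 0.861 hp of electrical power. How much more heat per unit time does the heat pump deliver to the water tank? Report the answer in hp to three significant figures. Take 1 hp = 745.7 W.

5.93 hp

In absolute terms T_C = 290.93 K and T_H = 333.15 K, so ΔT = 42.22 K.
COP_Carnot = T_H/ΔT = 333.15/42.22 = 7.890.
The heat pump delivers Q̇_H = COP × Ẇ = 6.794 hp; the resistance heater delivers Ẇ = 0.8610 hp.
Extra = (COP − 1)·Ẇ = 5.933 hp.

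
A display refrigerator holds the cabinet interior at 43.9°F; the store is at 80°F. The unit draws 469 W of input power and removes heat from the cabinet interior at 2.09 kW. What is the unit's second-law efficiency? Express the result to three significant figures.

Converting, Q̇_C = 2.090 kW = 2090 W, so COP_actual = Q̇_C/Ẇ = 2090/469.0 = 4.456.
In absolute terms T_C = 279.76 K and T_H = 299.82 K, so ΔT = 20.06 K.
COP_Carnot = T_C/ΔT = 279.76/20.06 = 13.95.
η_II = COP_actual/COP_Carnot = 4.456/13.95 = 0.3195.

0.319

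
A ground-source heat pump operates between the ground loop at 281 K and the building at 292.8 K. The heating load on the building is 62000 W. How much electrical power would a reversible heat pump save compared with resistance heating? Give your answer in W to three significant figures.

59500 W

The reservoir spacing is ΔT = 292.8 − 281 = 11.80 K.
COP_Carnot = T_H/ΔT = 292.80/11.80 = 24.81.
Resistance heating needs Ẇ_res = Q̇_H = 62000 W; the reversible heat pump needs only Ẇ_hp = Q̇_H/COP = 2499 W.
Saving = 62000 − 2499 = 59500 W.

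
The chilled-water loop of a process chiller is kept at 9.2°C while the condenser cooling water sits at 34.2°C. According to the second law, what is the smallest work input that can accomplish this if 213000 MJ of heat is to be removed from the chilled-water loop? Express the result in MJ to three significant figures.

In absolute terms T_C = 282.35 K and T_H = 307.35 K, so ΔT = 25.00 K.
The reversible limit is COP_R = T_C/ΔT = 11.29, so W_min = Q_C/COP = Q_C·ΔT/T_C.
W_min = 213000 × 25.00/282.35 = 18860 MJ.

18900 MJ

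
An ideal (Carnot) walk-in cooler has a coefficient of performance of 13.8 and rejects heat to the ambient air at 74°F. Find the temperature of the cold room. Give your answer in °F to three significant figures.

For a Carnot refrigerator COP_R = T_C/(T_H − T_C), so T_C = COP·T_H/(1 + COP).
With T_H = 296.48 K, T_C = 13.8 × 296.48/14.80 = 276.45 K.
Converting, 276.45 K = 37.94°F.

37.9 °F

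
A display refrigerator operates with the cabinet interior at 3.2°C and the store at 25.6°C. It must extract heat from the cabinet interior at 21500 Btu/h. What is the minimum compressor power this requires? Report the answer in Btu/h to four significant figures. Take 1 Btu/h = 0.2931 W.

In absolute terms T_C = 276.35 K and T_H = 298.75 K, so ΔT = 22.40 K.
COP_Carnot = T_C/ΔT = 276.35/22.40 = 12.34.
Ẇ_min = Q̇/COP_Carnot = 21500/12.34 = 1743 Btu/h.

1743 Btu/h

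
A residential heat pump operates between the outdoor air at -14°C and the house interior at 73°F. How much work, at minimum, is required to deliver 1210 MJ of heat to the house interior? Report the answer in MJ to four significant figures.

150.4 MJ

In absolute terms T_C = 259.15 K and T_H = 295.93 K, so ΔT = 36.78 K.
The reversible limit is COP_HP = T_H/ΔT = 8.046, so W_min = Q_H/COP = Q_H·ΔT/T_H.
W_min = 1210 × 36.78/295.93 = 150.4 MJ.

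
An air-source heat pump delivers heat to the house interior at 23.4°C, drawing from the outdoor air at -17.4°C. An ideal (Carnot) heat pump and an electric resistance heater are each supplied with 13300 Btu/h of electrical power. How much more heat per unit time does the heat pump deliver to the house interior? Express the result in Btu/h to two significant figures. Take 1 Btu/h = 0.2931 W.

In absolute terms T_C = 255.75 K and T_H = 296.55 K, so ΔT = 40.80 K.
COP_Carnot = T_H/ΔT = 296.55/40.80 = 7.268.
The heat pump delivers Q̇_H = COP × Ẇ = 96670 Btu/h; the resistance heater delivers Ẇ = 13300 Btu/h.
Extra = (COP − 1)·Ẇ = 83370 Btu/h.

83000 Btu/h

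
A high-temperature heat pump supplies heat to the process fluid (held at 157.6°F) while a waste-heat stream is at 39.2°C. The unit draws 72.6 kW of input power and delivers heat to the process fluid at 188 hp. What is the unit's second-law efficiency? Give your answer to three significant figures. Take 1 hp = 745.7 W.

Converting, Q̇_H = 188.0 hp = 140.2 kW, so COP_actual = Q̇_H/Ẇ = 140.2/72.60 = 1.931.
In absolute terms T_C = 312.35 K and T_H = 342.93 K, so ΔT = 30.58 K.
COP_Carnot = T_H/ΔT = 342.93/30.58 = 11.21.
η_II = COP_actual/COP_Carnot = 1.931/11.21 = 0.1722.

0.172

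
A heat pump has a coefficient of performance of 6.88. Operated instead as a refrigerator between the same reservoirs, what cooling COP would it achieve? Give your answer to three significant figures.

5.88

Since Q_H = Q_C + W for any cycle, COP_R = Q_C/W = Q_H/W − 1.
COP_R = 6.88 − 1 = 5.88.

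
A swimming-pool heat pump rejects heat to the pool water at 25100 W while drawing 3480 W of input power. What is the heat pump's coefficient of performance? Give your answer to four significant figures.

7.213

The first law gives Q̇_H = Q̇_C + Ẇ, so the three rates are Q̇_C = 21620, Q̇_H = 25100, Ẇ = 3480 W.
COP_HP = Q̇_H/Ẇ = 25100/3480 = 7.213.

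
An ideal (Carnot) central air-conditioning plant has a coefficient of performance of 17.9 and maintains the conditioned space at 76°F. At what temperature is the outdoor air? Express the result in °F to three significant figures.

COP_R = T_C/(T_H − T_C) gives T_H − T_C = T_C/COP.
With T_C = 297.59 K, T_H = 297.59 × (1 + 1/17.9) = 314.22 K.
Converting, 314.22 K = 105.93°F.

106 °F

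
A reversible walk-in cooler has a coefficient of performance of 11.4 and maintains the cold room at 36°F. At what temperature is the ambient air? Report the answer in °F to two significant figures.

79 °F

COP_R = T_C/(T_H − T_C) gives T_H − T_C = T_C/COP.
With T_C = 275.37 K, T_H = 275.37 × (1 + 1/11.4) = 299.53 K.
Converting, 299.53 K = 79.48°F.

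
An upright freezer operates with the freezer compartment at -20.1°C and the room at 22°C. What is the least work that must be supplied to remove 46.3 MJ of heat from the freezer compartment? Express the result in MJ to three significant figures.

In absolute terms T_C = 253.05 K and T_H = 295.15 K, so ΔT = 42.10 K.
The reversible limit is COP_R = T_C/ΔT = 6.011, so W_min = Q_C/COP = Q_C·ΔT/T_C.
W_min = 46.30 × 42.10/253.05 = 7.703 MJ.

7.70 MJ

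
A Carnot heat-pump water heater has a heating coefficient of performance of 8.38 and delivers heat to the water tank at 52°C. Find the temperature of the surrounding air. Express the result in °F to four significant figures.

COP_HP = T_H/(T_H − T_C) gives T_H − T_C = T_H/COP.
With T_H = 325.15 K, T_C = 325.15 × (1 − 1/8.38) = 286.35 K.
Converting, 286.35 K = 55.76°F.

55.76 °F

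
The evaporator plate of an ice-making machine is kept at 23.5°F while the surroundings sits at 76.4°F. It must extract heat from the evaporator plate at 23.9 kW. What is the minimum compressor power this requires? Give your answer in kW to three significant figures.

In absolute terms T_C = 268.43 K and T_H = 297.82 K, so ΔT = 29.39 K.
COP_Carnot = T_C/ΔT = 268.43/29.39 = 9.134.
Ẇ_min = Q̇/COP_Carnot = 23.90/9.134 = 2.617 kW.

2.62 kW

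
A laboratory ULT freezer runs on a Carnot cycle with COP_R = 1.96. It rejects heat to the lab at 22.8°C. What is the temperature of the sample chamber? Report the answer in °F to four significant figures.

For a Carnot refrigerator COP_R = T_C/(T_H − T_C), so T_C = COP·T_H/(1 + COP).
With T_H = 295.95 K, T_C = 1.96 × 295.95/2.960 = 195.97 K.
Converting, 195.97 K = -106.93°F.

-106.9 °F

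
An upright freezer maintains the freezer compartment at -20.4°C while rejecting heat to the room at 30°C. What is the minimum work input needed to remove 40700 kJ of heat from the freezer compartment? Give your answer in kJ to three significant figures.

8120 kJ

In absolute terms T_C = 252.75 K and T_H = 303.15 K, so ΔT = 50.40 K.
The reversible limit is COP_R = T_C/ΔT = 5.015, so W_min = Q_C/COP = Q_C·ΔT/T_C.
W_min = 40700 × 50.40/252.75 = 8116 kJ.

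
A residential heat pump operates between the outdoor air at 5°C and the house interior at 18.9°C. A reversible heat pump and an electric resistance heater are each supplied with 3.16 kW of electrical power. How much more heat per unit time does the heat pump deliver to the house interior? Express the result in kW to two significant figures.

In absolute terms T_C = 278.15 K and T_H = 292.05 K, so ΔT = 13.90 K.
COP_Carnot = T_H/ΔT = 292.05/13.90 = 21.01.
The heat pump delivers Q̇_H = COP × Ẇ = 66.39 kW; the resistance heater delivers Ẇ = 3.160 kW.
Extra = (COP − 1)·Ẇ = 63.23 kW.

63 kW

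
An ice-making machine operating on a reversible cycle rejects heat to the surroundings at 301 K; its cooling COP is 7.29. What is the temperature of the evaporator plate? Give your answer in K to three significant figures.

265 K

For a Carnot refrigerator COP_R = T_C/(T_H − T_C), so T_C = COP·T_H/(1 + COP).
With T_H = 301.00 K, T_C = 7.29 × 301.00/8.290 = 264.69 K.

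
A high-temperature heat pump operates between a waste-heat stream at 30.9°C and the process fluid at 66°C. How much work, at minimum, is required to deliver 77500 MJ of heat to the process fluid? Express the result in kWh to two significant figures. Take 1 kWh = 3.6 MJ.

2200 kWh

In absolute terms T_C = 304.05 K and T_H = 339.15 K, so ΔT = 35.10 K.
The reversible limit is COP_HP = T_H/ΔT = 9.662, so W_min = Q_H/COP = Q_H·ΔT/T_H.
W_min = 77500 × 35.10/339.15 = 8021 MJ = 2228 kWh.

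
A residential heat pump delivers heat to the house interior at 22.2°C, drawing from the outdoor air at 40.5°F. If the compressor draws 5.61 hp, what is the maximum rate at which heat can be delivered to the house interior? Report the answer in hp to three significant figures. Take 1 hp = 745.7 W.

94.8 hp

In absolute terms T_C = 277.87 K and T_H = 295.35 K, so ΔT = 17.48 K.
COP_Carnot = T_H/ΔT = 295.35/17.48 = 16.90.
Q̇_max = COP_Carnot × Ẇ = 16.90 × 5.610 hp = 94.80 hp.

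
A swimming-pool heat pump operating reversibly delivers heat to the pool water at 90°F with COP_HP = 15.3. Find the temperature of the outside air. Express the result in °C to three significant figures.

COP_HP = T_H/(T_H − T_C) gives T_H − T_C = T_H/COP.
With T_H = 305.37 K, T_C = 305.37 × (1 − 1/15.3) = 285.41 K.
Converting, 285.41 K = 12.26°C.

12.3 °C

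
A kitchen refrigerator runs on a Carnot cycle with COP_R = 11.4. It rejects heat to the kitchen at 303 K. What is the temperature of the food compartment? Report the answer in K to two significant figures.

280 K

For a Carnot refrigerator COP_R = T_C/(T_H − T_C), so T_C = COP·T_H/(1 + COP).
With T_H = 303.00 K, T_C = 11.4 × 303.00/12.40 = 278.56 K.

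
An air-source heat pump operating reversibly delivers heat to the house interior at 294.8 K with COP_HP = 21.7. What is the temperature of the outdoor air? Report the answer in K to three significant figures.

281 K

COP_HP = T_H/(T_H − T_C) gives T_H − T_C = T_H/COP.
With T_H = 294.80 K, T_C = 294.80 × (1 − 1/21.7) = 281.21 K.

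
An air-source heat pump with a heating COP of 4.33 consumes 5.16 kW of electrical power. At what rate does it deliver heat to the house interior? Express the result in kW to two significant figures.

Q̇_H = COP_HP × Ẇ = 4.33 × 5.160 = 22.34 kW.

22 kW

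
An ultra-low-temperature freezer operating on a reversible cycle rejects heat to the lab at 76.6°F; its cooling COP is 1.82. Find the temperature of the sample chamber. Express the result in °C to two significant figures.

-81 °C

For a Carnot refrigerator COP_R = T_C/(T_H − T_C), so T_C = COP·T_H/(1 + COP).
With T_H = 297.93 K, T_C = 1.82 × 297.93/2.820 = 192.28 K.
Converting, 192.28 K = -80.87°C.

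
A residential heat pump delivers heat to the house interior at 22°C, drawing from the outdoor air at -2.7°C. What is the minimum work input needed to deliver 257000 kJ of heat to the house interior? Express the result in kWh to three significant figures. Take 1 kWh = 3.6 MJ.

5.97 kWh

In absolute terms T_C = 270.45 K and T_H = 295.15 K, so ΔT = 24.70 K.
The reversible limit is COP_HP = T_H/ΔT = 11.95, so W_min = Q_H/COP = Q_H·ΔT/T_H.
W_min = 257000 × 24.70/295.15 = 21510 kJ = 5.974 kWh.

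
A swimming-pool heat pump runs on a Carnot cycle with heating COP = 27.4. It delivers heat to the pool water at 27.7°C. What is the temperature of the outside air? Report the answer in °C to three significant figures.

16.7 °C

COP_HP = T_H/(T_H − T_C) gives T_H − T_C = T_H/COP.
With T_H = 300.85 K, T_C = 300.85 × (1 − 1/27.4) = 289.87 K.
Converting, 289.87 K = 16.72°C.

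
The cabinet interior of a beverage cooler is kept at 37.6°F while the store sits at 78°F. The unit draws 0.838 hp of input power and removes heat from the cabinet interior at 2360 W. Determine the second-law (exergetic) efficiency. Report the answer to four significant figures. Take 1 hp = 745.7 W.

0.3068

Converting, Q̇_C = 2360 W = 3.165 hp, so COP_actual = Q̇_C/Ẇ = 3.165/0.8380 = 3.777.
In absolute terms T_C = 276.26 K and T_H = 298.71 K, so ΔT = 22.44 K.
COP_Carnot = T_C/ΔT = 276.26/22.44 = 12.31.
η_II = COP_actual/COP_Carnot = 3.777/12.31 = 0.3068.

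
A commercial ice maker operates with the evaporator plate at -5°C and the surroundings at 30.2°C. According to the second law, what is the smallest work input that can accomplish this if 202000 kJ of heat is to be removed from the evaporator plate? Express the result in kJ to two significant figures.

In absolute terms T_C = 268.15 K and T_H = 303.35 K, so ΔT = 35.20 K.
The reversible limit is COP_R = T_C/ΔT = 7.618, so W_min = Q_C/COP = Q_C·ΔT/T_C.
W_min = 202000 × 35.20/268.15 = 26520 kJ.

27000 kJ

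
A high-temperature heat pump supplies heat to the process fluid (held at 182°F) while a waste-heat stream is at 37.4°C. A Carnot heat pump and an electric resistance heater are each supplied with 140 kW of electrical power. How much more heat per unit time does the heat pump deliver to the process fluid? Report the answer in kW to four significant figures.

In absolute terms T_C = 310.55 K and T_H = 356.48 K, so ΔT = 45.93 K.
COP_Carnot = T_H/ΔT = 356.48/45.93 = 7.761.
The heat pump delivers Q̇_H = COP × Ẇ = 1087 kW; the resistance heater delivers Ẇ = 140.0 kW.
Extra = (COP − 1)·Ẇ = 946.5 kW.

946.5 kW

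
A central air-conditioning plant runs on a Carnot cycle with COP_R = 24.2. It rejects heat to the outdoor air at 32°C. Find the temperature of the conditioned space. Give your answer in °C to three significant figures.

19.9 °C

For a Carnot refrigerator COP_R = T_C/(T_H − T_C), so T_C = COP·T_H/(1 + COP).
With T_H = 305.15 K, T_C = 24.2 × 305.15/25.20 = 293.04 K.
Converting, 293.04 K = 19.89°C.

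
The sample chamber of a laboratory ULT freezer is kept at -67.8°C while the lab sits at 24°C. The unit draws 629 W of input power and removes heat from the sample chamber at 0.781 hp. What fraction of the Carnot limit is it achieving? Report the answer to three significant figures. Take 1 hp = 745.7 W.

Converting, Q̇_C = 0.7810 hp = 582.4 W, so COP_actual = Q̇_C/Ẇ = 582.4/629.0 = 0.9259.
In absolute terms T_C = 205.35 K and T_H = 297.15 K, so ΔT = 91.80 K.
COP_Carnot = T_C/ΔT = 205.35/91.80 = 2.237.
η_II = COP_actual/COP_Carnot = 0.9259/2.237 = 0.4139.

0.414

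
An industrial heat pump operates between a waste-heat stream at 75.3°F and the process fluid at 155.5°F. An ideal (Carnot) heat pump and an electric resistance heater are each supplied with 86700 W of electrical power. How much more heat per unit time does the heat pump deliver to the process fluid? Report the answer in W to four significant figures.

578300 W

In absolute terms T_C = 297.21 K and T_H = 341.76 K, so ΔT = 44.56 K.
COP_Carnot = T_H/ΔT = 341.76/44.56 = 7.670.
The heat pump delivers Q̇_H = COP × Ẇ = 665000 W; the resistance heater delivers Ẇ = 86700 W.
Extra = (COP − 1)·Ẇ = 578300 W.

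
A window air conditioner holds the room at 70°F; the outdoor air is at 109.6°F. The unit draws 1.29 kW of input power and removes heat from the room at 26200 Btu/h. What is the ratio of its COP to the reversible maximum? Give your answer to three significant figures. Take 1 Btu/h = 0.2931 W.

Converting, Q̇_C = 26200 Btu/h = 7.679 kW, so COP_actual = Q̇_C/Ẇ = 7.679/1.290 = 5.953.
In absolute terms T_C = 294.26 K and T_H = 316.26 K, so ΔT = 22.00 K.
COP_Carnot = T_C/ΔT = 294.26/22.00 = 13.38.
η_II = COP_actual/COP_Carnot = 5.953/13.38 = 0.4451.

0.445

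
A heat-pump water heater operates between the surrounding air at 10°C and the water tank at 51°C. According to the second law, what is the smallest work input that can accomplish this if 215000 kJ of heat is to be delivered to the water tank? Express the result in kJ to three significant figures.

In absolute terms T_C = 283.15 K and T_H = 324.15 K, so ΔT = 41.00 K.
The reversible limit is COP_HP = T_H/ΔT = 7.906, so W_min = Q_H/COP = Q_H·ΔT/T_H.
W_min = 215000 × 41.00/324.15 = 27190 kJ.

27200 kJ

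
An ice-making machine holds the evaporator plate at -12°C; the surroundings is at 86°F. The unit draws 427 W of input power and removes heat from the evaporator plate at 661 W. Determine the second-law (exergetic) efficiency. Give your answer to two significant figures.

COP_actual = Q̇_C/Ẇ = 661.0/427.0 = 1.548.
In absolute terms T_C = 261.15 K and T_H = 303.15 K, so ΔT = 42.00 K.
COP_Carnot = T_C/ΔT = 261.15/42.00 = 6.218.
η_II = COP_actual/COP_Carnot = 1.548/6.218 = 0.2490.

0.25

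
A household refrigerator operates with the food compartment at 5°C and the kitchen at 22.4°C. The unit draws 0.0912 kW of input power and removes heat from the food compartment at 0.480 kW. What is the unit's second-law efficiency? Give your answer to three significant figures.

COP_actual = Q̇_C/Ẇ = 0.4800/0.09120 = 5.263.
In absolute terms T_C = 278.15 K and T_H = 295.55 K, so ΔT = 17.40 K.
COP_Carnot = T_C/ΔT = 278.15/17.40 = 15.99.
η_II = COP_actual/COP_Carnot = 5.263/15.99 = 0.3292.

0.329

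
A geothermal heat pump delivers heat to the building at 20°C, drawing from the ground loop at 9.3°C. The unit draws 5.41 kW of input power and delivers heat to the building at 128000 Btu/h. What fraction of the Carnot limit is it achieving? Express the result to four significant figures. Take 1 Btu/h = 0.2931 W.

Converting, Q̇_H = 128000 Btu/h = 37.52 kW, so COP_actual = Q̇_H/Ẇ = 37.52/5.410 = 6.935.
In absolute terms T_C = 282.45 K and T_H = 293.15 K, so ΔT = 10.70 K.
COP_Carnot = T_H/ΔT = 293.15/10.70 = 27.40.
η_II = COP_actual/COP_Carnot = 6.935/27.40 = 0.2531.

0.2531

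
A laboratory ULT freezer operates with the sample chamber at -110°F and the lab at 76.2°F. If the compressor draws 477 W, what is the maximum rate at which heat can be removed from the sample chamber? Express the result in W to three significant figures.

896 W

In absolute terms T_C = 194.26 K and T_H = 297.71 K, so ΔT = 103.4 K.
COP_Carnot = T_C/ΔT = 194.26/103.4 = 1.878.
Q̇_max = COP_Carnot × Ẇ = 1.878 × 477.0 W = 895.8 W.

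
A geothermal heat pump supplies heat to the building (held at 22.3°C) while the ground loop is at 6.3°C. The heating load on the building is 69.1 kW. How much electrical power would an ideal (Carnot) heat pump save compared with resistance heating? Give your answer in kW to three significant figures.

65.4 kW

In absolute terms T_C = 279.45 K and T_H = 295.45 K, so ΔT = 16.00 K.
COP_Carnot = T_H/ΔT = 295.45/16.00 = 18.47.
Resistance heating needs Ẇ_res = Q̇_H = 69.10 kW; the reversible heat pump needs only Ẇ_hp = Q̇_H/COP = 3.742 kW.
Saving = 69.10 − 3.742 = 65.36 kW.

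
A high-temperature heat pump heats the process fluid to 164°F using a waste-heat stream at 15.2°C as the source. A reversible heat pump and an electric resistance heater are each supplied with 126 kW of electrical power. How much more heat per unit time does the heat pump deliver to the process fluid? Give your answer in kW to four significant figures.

625.0 kW

In absolute terms T_C = 288.35 K and T_H = 346.48 K, so ΔT = 58.13 K.
COP_Carnot = T_H/ΔT = 346.48/58.13 = 5.960.
The heat pump delivers Q̇_H = COP × Ẇ = 751.0 kW; the resistance heater delivers Ẇ = 126.0 kW.
Extra = (COP − 1)·Ẇ = 625.0 kW.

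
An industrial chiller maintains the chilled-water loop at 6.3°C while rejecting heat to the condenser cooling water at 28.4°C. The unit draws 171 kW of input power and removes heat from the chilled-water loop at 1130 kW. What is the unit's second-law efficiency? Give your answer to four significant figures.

0.5226

COP_actual = Q̇_C/Ẇ = 1130/171.0 = 6.608.
In absolute terms T_C = 279.45 K and T_H = 301.55 K, so ΔT = 22.10 K.
COP_Carnot = T_C/ΔT = 279.45/22.10 = 12.64.
η_II = COP_actual/COP_Carnot = 6.608/12.64 = 0.5226.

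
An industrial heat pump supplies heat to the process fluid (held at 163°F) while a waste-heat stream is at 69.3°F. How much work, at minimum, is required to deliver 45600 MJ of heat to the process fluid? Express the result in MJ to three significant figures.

In absolute terms T_C = 293.87 K and T_H = 345.93 K, so ΔT = 52.06 K.
The reversible limit is COP_HP = T_H/ΔT = 6.645, so W_min = Q_H/COP = Q_H·ΔT/T_H.
W_min = 45600 × 52.06/345.93 = 6862 MJ.

6860 MJ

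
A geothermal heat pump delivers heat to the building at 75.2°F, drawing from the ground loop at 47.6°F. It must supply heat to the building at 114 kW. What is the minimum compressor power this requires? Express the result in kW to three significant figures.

In absolute terms T_C = 281.82 K and T_H = 297.15 K, so ΔT = 15.33 K.
COP_Carnot = T_H/ΔT = 297.15/15.33 = 19.38.
Ẇ_min = Q̇/COP_Carnot = 114.0/19.38 = 5.883 kW.

5.88 kW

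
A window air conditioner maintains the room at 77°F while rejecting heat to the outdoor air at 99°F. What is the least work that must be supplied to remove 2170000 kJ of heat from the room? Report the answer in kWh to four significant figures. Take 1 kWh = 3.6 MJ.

In absolute terms T_C = 298.15 K and T_H = 310.37 K, so ΔT = 12.22 K.
The reversible limit is COP_R = T_C/ΔT = 24.39, so W_min = Q_C/COP = Q_C·ΔT/T_C.
W_min = 2170000 × 12.22/298.15 = 88960 kJ = 24.71 kWh.

24.71 kWh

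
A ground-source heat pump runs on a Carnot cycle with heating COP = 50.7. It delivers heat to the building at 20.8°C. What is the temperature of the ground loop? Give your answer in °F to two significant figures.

59 °F

COP_HP = T_H/(T_H − T_C) gives T_H − T_C = T_H/COP.
With T_H = 293.95 K, T_C = 293.95 × (1 − 1/50.7) = 288.15 K.
Converting, 288.15 K = 59.00°F.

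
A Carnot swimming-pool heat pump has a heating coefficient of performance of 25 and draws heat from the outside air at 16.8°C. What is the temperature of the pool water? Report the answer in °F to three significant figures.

COP_HP = T_H/(T_H − T_C) rearranges to T_H = COP·T_C/(COP − 1).
With T_C = 289.95 K, T_H = 25 × 289.95/24.00 = 302.03 K.
Converting, 302.03 K = 83.99°F.

84.0 °F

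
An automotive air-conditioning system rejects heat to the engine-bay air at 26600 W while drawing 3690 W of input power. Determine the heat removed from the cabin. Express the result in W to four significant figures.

For a cyclic device the first law requires Q̇_H = Q̇_C + Ẇ.
Q̇_C = Q̇_H − Ẇ = 22910 W.

22910 W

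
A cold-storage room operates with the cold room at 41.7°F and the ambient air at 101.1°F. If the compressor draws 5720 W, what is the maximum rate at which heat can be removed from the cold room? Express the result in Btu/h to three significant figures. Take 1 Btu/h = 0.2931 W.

165000 Btu/h

In absolute terms T_C = 278.54 K and T_H = 311.54 K, so ΔT = 33.00 K.
COP_Carnot = T_C/ΔT = 278.54/33.00 = 8.441.
Q̇_max = COP_Carnot × Ẇ = 8.441 × 5720 W = 48280 W = 164700 Btu/h.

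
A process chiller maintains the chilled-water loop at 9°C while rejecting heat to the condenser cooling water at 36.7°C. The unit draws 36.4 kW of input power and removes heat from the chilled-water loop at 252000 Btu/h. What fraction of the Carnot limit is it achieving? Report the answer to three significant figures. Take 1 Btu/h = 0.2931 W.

0.199

Converting, Q̇_C = 252000 Btu/h = 73.86 kW, so COP_actual = Q̇_C/Ẇ = 73.86/36.40 = 2.029.
In absolute terms T_C = 282.15 K and T_H = 309.85 K, so ΔT = 27.70 K.
COP_Carnot = T_C/ΔT = 282.15/27.70 = 10.19.
η_II = COP_actual/COP_Carnot = 2.029/10.19 = 0.1992.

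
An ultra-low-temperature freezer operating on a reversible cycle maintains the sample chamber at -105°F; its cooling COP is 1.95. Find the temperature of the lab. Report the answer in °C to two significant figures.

COP_R = T_C/(T_H − T_C) gives T_H − T_C = T_C/COP.
With T_C = 197.04 K, T_H = 197.04 × (1 + 1/1.95) = 298.08 K.
Converting, 298.08 K = 24.93°C.

25 °C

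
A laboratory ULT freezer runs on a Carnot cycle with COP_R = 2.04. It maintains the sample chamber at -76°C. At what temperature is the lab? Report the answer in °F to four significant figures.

69.16 °F

COP_R = T_C/(T_H − T_C) gives T_H − T_C = T_C/COP.
With T_C = 197.15 K, T_H = 197.15 × (1 + 1/2.04) = 293.79 K.
Converting, 293.79 K = 69.16°F.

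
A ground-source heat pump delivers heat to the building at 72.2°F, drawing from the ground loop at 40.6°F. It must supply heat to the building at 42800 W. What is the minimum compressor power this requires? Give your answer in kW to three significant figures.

2.54 kW

In absolute terms T_C = 277.93 K and T_H = 295.48 K, so ΔT = 17.56 K.
COP_Carnot = T_H/ΔT = 295.48/17.56 = 16.83.
Ẇ_min = Q̇/COP_Carnot = 42800/16.83 = 2543 W = 2.543 kW.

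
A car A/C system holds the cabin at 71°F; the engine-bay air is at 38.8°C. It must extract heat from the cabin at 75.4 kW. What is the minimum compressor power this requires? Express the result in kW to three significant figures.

4.38 kW

In absolute terms T_C = 294.82 K and T_H = 311.95 K, so ΔT = 17.13 K.
COP_Carnot = T_C/ΔT = 294.82/17.13 = 17.21.
Ẇ_min = Q̇/COP_Carnot = 75.40/17.21 = 4.382 kW.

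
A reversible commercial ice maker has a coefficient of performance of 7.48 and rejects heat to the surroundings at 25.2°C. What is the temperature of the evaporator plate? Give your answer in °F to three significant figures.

For a Carnot refrigerator COP_R = T_C/(T_H − T_C), so T_C = COP·T_H/(1 + COP).
With T_H = 298.35 K, T_C = 7.48 × 298.35/8.480 = 263.17 K.
Converting, 263.17 K = 14.03°F.

14.0 °F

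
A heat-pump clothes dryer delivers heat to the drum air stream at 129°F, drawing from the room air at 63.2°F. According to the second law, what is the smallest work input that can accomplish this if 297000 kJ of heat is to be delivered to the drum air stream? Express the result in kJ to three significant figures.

In absolute terms T_C = 290.48 K and T_H = 327.04 K, so ΔT = 36.56 K.
The reversible limit is COP_HP = T_H/ΔT = 8.946, so W_min = Q_H/COP = Q_H·ΔT/T_H.
W_min = 297000 × 36.56/327.04 = 33200 kJ.

33200 kJ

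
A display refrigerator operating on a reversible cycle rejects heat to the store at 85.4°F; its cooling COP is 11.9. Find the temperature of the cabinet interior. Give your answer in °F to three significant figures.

43.1 °F

For a Carnot refrigerator COP_R = T_C/(T_H − T_C), so T_C = COP·T_H/(1 + COP).
With T_H = 302.82 K, T_C = 11.9 × 302.82/12.90 = 279.34 K.
Converting, 279.34 K = 43.15°F.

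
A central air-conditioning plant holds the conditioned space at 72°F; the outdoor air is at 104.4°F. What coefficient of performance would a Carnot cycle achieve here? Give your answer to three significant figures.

In absolute terms T_C = 295.37 K and T_H = 313.37 K, so ΔT = 18.00 K.
For a reversible cycle, COP_Carnot = T_C/ΔT = 295.37/18.00 = 16.41.

16.4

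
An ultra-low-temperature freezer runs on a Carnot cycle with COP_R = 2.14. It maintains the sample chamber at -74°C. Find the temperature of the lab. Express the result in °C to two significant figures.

COP_R = T_C/(T_H − T_C) gives T_H − T_C = T_C/COP.
With T_C = 199.15 K, T_H = 199.15 × (1 + 1/2.14) = 292.21 K.
Converting, 292.21 K = 19.06°C.

19 °C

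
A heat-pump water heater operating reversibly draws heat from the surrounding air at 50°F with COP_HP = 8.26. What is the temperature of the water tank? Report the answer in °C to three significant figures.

49.0 °C

COP_HP = T_H/(T_H − T_C) rearranges to T_H = COP·T_C/(COP − 1).
With T_C = 283.15 K, T_H = 8.26 × 283.15/7.260 = 322.15 K.
Converting, 322.15 K = 49.00°C.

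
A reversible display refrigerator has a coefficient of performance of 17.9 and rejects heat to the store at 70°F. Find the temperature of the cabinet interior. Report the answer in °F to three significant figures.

42.0 °F

For a Carnot refrigerator COP_R = T_C/(T_H − T_C), so T_C = COP·T_H/(1 + COP).
With T_H = 294.26 K, T_C = 17.9 × 294.26/18.90 = 278.69 K.
Converting, 278.69 K = 41.98°F.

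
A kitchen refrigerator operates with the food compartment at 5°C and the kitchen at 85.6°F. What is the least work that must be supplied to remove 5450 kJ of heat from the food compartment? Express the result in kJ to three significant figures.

In absolute terms T_C = 278.15 K and T_H = 302.93 K, so ΔT = 24.78 K.
The reversible limit is COP_R = T_C/ΔT = 11.23, so W_min = Q_C/COP = Q_C·ΔT/T_C.
W_min = 5450 × 24.78/278.15 = 485.5 kJ.

485 kJ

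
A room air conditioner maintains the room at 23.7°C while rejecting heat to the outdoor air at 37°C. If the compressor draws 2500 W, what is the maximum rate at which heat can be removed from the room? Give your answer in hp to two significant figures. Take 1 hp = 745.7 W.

In absolute terms T_C = 296.85 K and T_H = 310.15 K, so ΔT = 13.30 K.
COP_Carnot = T_C/ΔT = 296.85/13.30 = 22.32.
Q̇_max = COP_Carnot × Ẇ = 22.32 × 2500 W = 55800 W = 74.83 hp.

75 hp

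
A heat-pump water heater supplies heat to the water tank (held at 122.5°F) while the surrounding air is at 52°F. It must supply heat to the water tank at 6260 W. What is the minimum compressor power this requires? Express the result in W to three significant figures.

758 W

In absolute terms T_C = 284.26 K and T_H = 323.43 K, so ΔT = 39.17 K.
COP_Carnot = T_H/ΔT = 323.43/39.17 = 8.258.
Ẇ_min = Q̇/COP_Carnot = 6260/8.258 = 758.1 W.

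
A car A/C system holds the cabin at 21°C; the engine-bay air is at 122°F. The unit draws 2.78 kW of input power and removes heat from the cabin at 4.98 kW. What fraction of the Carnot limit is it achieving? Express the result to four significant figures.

COP_actual = Q̇_C/Ẇ = 4.980/2.780 = 1.791.
In absolute terms T_C = 294.15 K and T_H = 323.15 K, so ΔT = 29.00 K.
COP_Carnot = T_C/ΔT = 294.15/29.00 = 10.14.
η_II = COP_actual/COP_Carnot = 1.791/10.14 = 0.1766.

0.1766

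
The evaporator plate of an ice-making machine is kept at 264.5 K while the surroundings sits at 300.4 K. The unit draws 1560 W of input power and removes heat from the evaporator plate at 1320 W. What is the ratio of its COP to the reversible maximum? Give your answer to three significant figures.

0.115

COP_actual = Q̇_C/Ẇ = 1320/1560 = 0.8462.
The reservoir spacing is ΔT = 300.4 − 264.5 = 35.90 K.
COP_Carnot = T_C/ΔT = 264.50/35.90 = 7.368.
η_II = COP_actual/COP_Carnot = 0.8462/7.368 = 0.1148.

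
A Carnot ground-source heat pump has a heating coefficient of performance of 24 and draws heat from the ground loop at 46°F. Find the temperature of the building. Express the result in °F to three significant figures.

COP_HP = T_H/(T_H − T_C) rearranges to T_H = COP·T_C/(COP − 1).
With T_C = 280.93 K, T_H = 24 × 280.93/23.00 = 293.14 K.
Converting, 293.14 K = 67.99°F.

68.0 °F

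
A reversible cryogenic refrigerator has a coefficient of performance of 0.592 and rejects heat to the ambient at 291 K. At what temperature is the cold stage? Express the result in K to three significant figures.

108 K

For a Carnot refrigerator COP_R = T_C/(T_H − T_C), so T_C = COP·T_H/(1 + COP).
With T_H = 291.00 K, T_C = 0.592 × 291.00/1.592 = 108.21 K.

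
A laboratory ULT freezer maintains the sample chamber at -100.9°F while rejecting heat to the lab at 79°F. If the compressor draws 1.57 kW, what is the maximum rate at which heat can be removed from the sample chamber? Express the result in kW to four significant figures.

3.131 kW

In absolute terms T_C = 199.32 K and T_H = 299.26 K, so ΔT = 99.94 K.
COP_Carnot = T_C/ΔT = 199.32/99.94 = 1.994.
Q̇_max = COP_Carnot × Ẇ = 1.994 × 1.570 kW = 3.131 kW.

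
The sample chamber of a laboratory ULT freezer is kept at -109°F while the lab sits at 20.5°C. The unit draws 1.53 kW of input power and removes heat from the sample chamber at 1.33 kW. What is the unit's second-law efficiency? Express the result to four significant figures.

0.4410

COP_actual = Q̇_C/Ẇ = 1.330/1.530 = 0.8693.
In absolute terms T_C = 194.82 K and T_H = 293.65 K, so ΔT = 98.83 K.
COP_Carnot = T_C/ΔT = 194.82/98.83 = 1.971.
η_II = COP_actual/COP_Carnot = 0.8693/1.971 = 0.4410.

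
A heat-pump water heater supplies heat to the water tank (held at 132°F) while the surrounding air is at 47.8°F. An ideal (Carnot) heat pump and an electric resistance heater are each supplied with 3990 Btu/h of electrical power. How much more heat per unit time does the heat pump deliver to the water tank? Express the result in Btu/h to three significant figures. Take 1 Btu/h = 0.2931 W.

In absolute terms T_C = 281.93 K and T_H = 328.71 K, so ΔT = 46.78 K.
COP_Carnot = T_H/ΔT = 328.71/46.78 = 7.027.
The heat pump delivers Q̇_H = COP × Ẇ = 28040 Btu/h; the resistance heater delivers Ẇ = 3990 Btu/h.
Extra = (COP − 1)·Ẇ = 24050 Btu/h.

24000 Btu/h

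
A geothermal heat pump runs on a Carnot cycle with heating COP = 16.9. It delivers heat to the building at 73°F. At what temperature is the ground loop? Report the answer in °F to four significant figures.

41.48 °F

COP_HP = T_H/(T_H − T_C) gives T_H − T_C = T_H/COP.
With T_H = 295.93 K, T_C = 295.93 × (1 − 1/16.9) = 278.42 K.
Converting, 278.42 K = 41.48°F.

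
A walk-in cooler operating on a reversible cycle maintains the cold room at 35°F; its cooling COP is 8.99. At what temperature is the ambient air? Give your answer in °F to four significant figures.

90.02 °F

COP_R = T_C/(T_H − T_C) gives T_H − T_C = T_C/COP.
With T_C = 274.82 K, T_H = 274.82 × (1 + 1/8.99) = 305.39 K.
Converting, 305.39 K = 90.02°F.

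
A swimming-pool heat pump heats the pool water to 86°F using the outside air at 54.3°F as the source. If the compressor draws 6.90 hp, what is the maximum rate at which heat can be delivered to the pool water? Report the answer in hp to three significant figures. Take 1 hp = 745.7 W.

119 hp

In absolute terms T_C = 285.54 K and T_H = 303.15 K, so ΔT = 17.61 K.
COP_Carnot = T_H/ΔT = 303.15/17.61 = 17.21.
Q̇_max = COP_Carnot × Ẇ = 17.21 × 6.900 hp = 118.8 hp.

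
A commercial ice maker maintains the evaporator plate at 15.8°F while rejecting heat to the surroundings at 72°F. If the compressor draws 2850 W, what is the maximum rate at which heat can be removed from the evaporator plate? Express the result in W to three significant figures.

24100 W

In absolute terms T_C = 264.15 K and T_H = 295.37 K, so ΔT = 31.22 K.
COP_Carnot = T_C/ΔT = 264.15/31.22 = 8.460.
Q̇_max = COP_Carnot × Ẇ = 8.460 × 2850 W = 24110 W.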